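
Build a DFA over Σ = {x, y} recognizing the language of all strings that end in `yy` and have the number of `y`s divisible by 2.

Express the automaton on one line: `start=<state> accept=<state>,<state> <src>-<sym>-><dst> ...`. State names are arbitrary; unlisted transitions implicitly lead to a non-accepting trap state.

Build one automaton per condition and run them in lockstep. The first has 3 states tracking how much of the suffix `yy` has currently been matched; the second has 2 states tracking the count of `y`s modulo 2. A product state is a pair (one from each), accepting exactly when both do.
With 6 states:
        x   y  
>  q0   q0  q1 
   q1   q2  q3 
   q2   q2  q4 
 * q3   q0  q5 
   q4   q0  q5 
   q5   q2  q3 
(> = start, * = accepting)

start=q0 accept=q3 q0-x->q0 q0-y->q1 q1-x->q2 q1-y->q3 q2-x->q2 q2-y->q4 q3-x->q0 q3-y->q5 q4-x->q0 q4-y->q5 q5-x->q2 q5-y->q3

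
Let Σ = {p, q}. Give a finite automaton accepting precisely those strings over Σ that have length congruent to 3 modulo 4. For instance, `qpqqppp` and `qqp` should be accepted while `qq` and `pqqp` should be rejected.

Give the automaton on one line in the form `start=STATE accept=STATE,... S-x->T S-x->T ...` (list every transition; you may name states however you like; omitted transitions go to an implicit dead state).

start=S0 accept=S3 S0-p->S1 S0-q->S1 S1-p->S2 S1-q->S2 S2-p->S3 S2-q->S3 S3-p->S0 S3-q->S0

Only the length mod 4 matters, so use a 4-cycle: from any state, every input symbol moves to the next state, wrapping S3 back to S0. Mark S3 accepting.
4 states suffice.
        p   q  
>  S0   S1  S1 
   S1   S2  S2 
   S2   S3  S3 
 * S3   S0  S0 
(> = start, * = accepting)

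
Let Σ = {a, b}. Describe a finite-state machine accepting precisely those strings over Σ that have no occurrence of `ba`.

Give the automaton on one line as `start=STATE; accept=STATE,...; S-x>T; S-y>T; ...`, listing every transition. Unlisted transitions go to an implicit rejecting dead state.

This is the complement of 'contains `ba`'. Use the same substring-matching states — s0 through s2 holding how much of `ba` has just been matched — but flip the accepting set: everything except the trap s2 accepts.
3 states suffice.
        a   b  
>* s0   s0  s1 
 * s1   s2  s1 
   s2   s2  s2 
(> = start, * = accepting)

start=s0; accept=s0,s1; s0-a>s0; s0-b>s1; s1-a>s2; s1-b>s1; s2-a>s2; s2-b>s2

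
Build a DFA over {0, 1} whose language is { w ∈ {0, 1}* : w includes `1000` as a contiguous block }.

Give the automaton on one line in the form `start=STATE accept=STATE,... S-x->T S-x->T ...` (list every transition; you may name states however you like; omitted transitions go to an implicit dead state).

start=q0 accept=q4 q0-0->q0 q0-1->q1 q1-0->q2 q1-1->q1 q2-0->q3 q2-1->q1 q3-0->q4 q3-1->q1 q4-0->q4 q4-1->q4

States q0..q3 record the length of the longest prefix of `1000` that matches the current input suffix. Reaching q4 means `1000` has been seen, and we stay there forever. Accept from q4.
With 5 states:
        0   1  
>  q0   q0  q1 
   q1   q2  q1 
   q2   q3  q1 
   q3   q4  q1 
 * q4   q4  q4 
(> = start, * = accepting)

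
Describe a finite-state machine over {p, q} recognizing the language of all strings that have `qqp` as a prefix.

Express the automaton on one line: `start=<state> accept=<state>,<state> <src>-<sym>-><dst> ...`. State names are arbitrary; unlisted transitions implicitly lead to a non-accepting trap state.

start=S0 accept=S3 S0-p->S4 S0-q->S1 S1-p->S4 S1-q->S2 S2-p->S3 S2-q->S4 S3-p->S3 S3-q->S3 S4-p->S4 S4-q->S4

Check the first 3 symbols one by one: S0 through S2 record how many have matched `qqp` so far; any wrong symbol goes to the dead state S4. After all 3 match we enter the accepting sink S3.
        p   q  
>  S0   S4  S1 
   S1   S4  S2 
   S2   S3  S4 
 * S3   S3  S3 
   S4   S4  S4 
(> = start, * = accepting)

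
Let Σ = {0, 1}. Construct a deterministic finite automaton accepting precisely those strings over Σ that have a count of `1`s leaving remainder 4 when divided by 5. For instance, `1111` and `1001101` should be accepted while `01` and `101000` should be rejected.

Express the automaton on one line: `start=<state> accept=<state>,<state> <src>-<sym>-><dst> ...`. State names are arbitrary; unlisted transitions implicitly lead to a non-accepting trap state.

start=q0 accept=q4 q0-0->q0 q0-1->q1 q1-0->q1 q1-1->q2 q2-0->q2 q2-1->q3 q3-0->q3 q3-1->q4 q4-0->q4 q4-1->q0

Keep the running count of `1`s modulo 5: each `1` advances along the cycle q0 → q1 → q2 → q3 → q4 → q0 while other symbols loop. Accept at q4.
With 5 states:
        0   1  
>  q0   q0  q1 
   q1   q1  q2 
   q2   q2  q3 
   q3   q3  q4 
 * q4   q4  q0 
(> = start, * = accepting)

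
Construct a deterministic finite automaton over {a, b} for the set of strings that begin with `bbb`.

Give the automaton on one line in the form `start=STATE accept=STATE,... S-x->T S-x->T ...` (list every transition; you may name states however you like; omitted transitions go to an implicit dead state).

Check the first 3 symbols one by one: q0 through q2 record how many have matched `bbb` so far; any wrong symbol goes to the dead state q4. After all 3 match we enter the accepting sink q3.
5 states suffice.
        a   b  
>  q0   q4  q1 
   q1   q4  q2 
   q2   q4  q3 
 * q3   q3  q3 
   q4   q4  q4 
(> = start, * = accepting)

start=q0 accept=q3 q0-a->q4 q0-b->q1 q1-a->q4 q1-b->q2 q2-a->q4 q2-b->q3 q3-a->q3 q3-b->q3 q4-a->q4 q4-b->q4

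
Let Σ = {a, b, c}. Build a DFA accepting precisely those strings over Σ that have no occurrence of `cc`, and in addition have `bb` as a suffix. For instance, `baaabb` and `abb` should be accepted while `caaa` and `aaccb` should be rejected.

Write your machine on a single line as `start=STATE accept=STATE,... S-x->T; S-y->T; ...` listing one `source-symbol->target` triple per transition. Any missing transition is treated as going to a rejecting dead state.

start=s0; accept=s3; s0-a->s0; s0-b->s1; s0-c->s2; s1-a->s0; s1-b->s3; s1-c->s2; s2-a->s0; s2-b->s1; s2-c->s4; s3-a->s0; s3-b->s3; s3-c->s2; s4-a->s4; s4-b->s4; s4-c->s4

Build one automaton per condition and run them in lockstep. One (3 states) tracks partial matches of the forbidden pattern `cc`; the other (3 states) tracks how much of the suffix `bb` has currently been matched. Each combined state is a pair, one component from each; accept when both components accept. Minimizing collapses redundant product states.
A 5-state machine:
        a   b   c  
>  s0   s0  s1  s2 
   s1   s0  s3  s2 
   s2   s0  s1  s4 
 * s3   s0  s3  s2 
   s4   s4  s4  s4 
(> = start, * = accepting)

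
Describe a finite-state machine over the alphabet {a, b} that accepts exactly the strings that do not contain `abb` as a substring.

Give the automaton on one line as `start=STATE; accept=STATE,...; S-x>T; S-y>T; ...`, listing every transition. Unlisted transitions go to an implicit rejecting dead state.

Track partial matches of the forbidden pattern `abb`. State S3 is a dead state reached once `abb` has occurred; every other state accepts. S0 means no part of `abb` is currently matched.
A 4-state machine:
        a   b  
>* S0   S1  S0 
 * S1   S1  S2 
 * S2   S1  S3 
   S3   S3  S3 
(> = start, * = accepting)

start=S0; accept=S0,S1,S2; S0-a>S1; S0-b>S0; S1-a>S1; S1-b>S2; S2-a>S1; S2-b>S3; S3-a>S3; S3-b>S3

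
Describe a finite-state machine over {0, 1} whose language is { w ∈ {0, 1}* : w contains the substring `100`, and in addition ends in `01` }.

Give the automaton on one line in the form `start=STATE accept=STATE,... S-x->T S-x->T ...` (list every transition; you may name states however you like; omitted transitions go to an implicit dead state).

start=S0 accept=S6 S0-0->S1 S0-1->S2 S1-0->S1 S1-1->S3 S2-0->S4 S2-1->S2 S3-0->S4 S3-1->S2 S4-0->S5 S4-1->S3 S5-0->S5 S5-1->S6 S6-0->S5 S6-1->S7 S7-0->S5 S7-1->S7

Run two small machines in parallel and take their product. One (4 states) tracks whether and how much of `100` has been seen; the other (3 states) tracks how much of the suffix `01` has currently been matched. Each combined state is a pair, one component from each; accept when both components accept.
8 states suffice.
        0   1  
>  S0   S1  S2 
   S1   S1  S3 
   S2   S4  S2 
   S3   S4  S2 
   S4   S5  S3 
   S5   S5  S6 
 * S6   S5  S7 
   S7   S5  S7 
(> = start, * = accepting)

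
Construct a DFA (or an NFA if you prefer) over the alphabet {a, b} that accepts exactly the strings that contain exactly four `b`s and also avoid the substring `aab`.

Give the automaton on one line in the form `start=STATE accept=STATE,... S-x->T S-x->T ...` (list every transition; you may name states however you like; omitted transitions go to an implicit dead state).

start=s0 accept=s9 s0-a->s1 s0-b->s2 s1-a->s3 s1-b->s2 s2-a->s4 s2-b->s5 s3-a->s3 s3-b->s3 s4-a->s3 s4-b->s5 s5-a->s6 s5-b->s7 s6-a->s3 s6-b->s7 s7-a->s8 s7-b->s9 s8-a->s3 s8-b->s9 s9-a->s9 s9-b->s3

Handle the two conditions separately and then intersect. The first has 6 states tracking the count of `b`s, saturating at 5; the second has 4 states tracking partial matches of the forbidden pattern `aab`. A product state is a pair (one from each), accepting exactly when both do. Minimizing collapses redundant product states.
        a   b  
>  s0   s1  s2 
   s1   s3  s2 
   s2   s4  s5 
   s3   s3  s3 
   s4   s3  s5 
   s5   s6  s7 
   s6   s3  s7 
   s7   s8  s9 
   s8   s3  s9 
 * s9   s9  s3 
(> = start, * = accepting)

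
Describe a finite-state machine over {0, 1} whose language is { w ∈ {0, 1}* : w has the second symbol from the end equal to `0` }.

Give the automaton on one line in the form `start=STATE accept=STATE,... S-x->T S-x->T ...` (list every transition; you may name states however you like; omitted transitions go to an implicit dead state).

A DFA must remember the last 2 symbols (since which symbol is second-to-last isn't known until the input ends). Use one state per possible window of the last ≤2 symbols; accept from those whose window starts with `0`.
A 7-state machine:
        0   1  
>  q0   q1  q2 
   q1   q3  q4 
   q2   q5  q6 
 * q3   q3  q4 
 * q4   q5  q6 
   q5   q3  q4 
   q6   q5  q6 
(> = start, * = accepting)

start=q0 accept=q3,q4 q0-0->q1 q0-1->q2 q1-0->q3 q1-1->q4 q2-0->q5 q2-1->q6 q3-0->q3 q3-1->q4 q4-0->q5 q4-1->q6 q5-0->q3 q5-1->q4 q6-0->q5 q6-1->q6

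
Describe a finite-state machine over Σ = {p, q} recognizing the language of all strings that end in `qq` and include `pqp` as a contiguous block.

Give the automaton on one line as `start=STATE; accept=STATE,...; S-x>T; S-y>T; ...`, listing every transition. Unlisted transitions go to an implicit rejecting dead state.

start=s0; accept=s7; s0-p>s1; s0-q>s2; s1-p>s1; s1-q>s3; s2-p>s1; s2-q>s4; s3-p>s5; s3-q>s4; s4-p>s1; s4-q>s4; s5-p>s5; s5-q>s6; s6-p>s5; s6-q>s7; s7-p>s5; s7-q>s7

Run two small machines in parallel and take their product. One (3 states) tracks how much of the suffix `qq` has currently been matched; the other (4 states) tracks whether and how much of `pqp` has been seen. Each combined state is a pair, one component from each; accept when both components accept.
8 states suffice.
        p   q  
>  s0   s1  s2 
   s1   s1  s3 
   s2   s1  s4 
   s3   s5  s4 
   s4   s1  s4 
   s5   s5  s6 
   s6   s5  s7 
 * s7   s5  s7 
(> = start, * = accepting)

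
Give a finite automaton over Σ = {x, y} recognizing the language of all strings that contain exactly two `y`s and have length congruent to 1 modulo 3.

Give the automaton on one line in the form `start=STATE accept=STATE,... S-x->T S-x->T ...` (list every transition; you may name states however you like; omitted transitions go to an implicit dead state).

Run two small machines in parallel and take their product. The first has 4 states tracking the count of `y`s, saturating at 3; the second has 3 states tracking the input length modulo 3. A product state is a pair (one from each), accepting exactly when both do.
12 states suffice.
          x    y  
>  s0     s1   s2 
   s1     s3   s4 
   s2     s4   s5 
   s3     s0   s6 
   s4     s6   s7 
   s5     s7   s8 
   s6     s2   s9 
   s7     s9  s10 
   s8    s10  s10 
 * s9     s5  s11 
   s10   s11  s11 
   s11    s8   s8 
(> = start, * = accepting)

start=s0 accept=s9 s0-x->s1 s0-y->s2 s1-x->s3 s1-y->s4 s2-x->s4 s2-y->s5 s3-x->s0 s3-y->s6 s4-x->s6 s4-y->s7 s5-x->s7 s5-y->s8 s6-x->s2 s6-y->s9 s7-x->s9 s7-y->s10 s8-x->s10 s8-y->s10 s9-x->s5 s9-y->s11 s10-x->s11 s10-y->s11 s11-x->s8 s11-y->s8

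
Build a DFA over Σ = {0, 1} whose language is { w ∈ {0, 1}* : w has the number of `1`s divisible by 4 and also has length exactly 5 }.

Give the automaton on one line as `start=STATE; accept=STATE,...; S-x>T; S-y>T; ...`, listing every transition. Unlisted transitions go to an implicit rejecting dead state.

start=q0; accept=q14; q0-0>q1; q0-1>q2; q1-0>q3; q1-1>q4; q2-0>q4; q2-1>q5; q3-0>q6; q3-1>q7; q4-0>q7; q4-1>q8; q5-0>q8; q5-1>q9; q6-0>q10; q6-1>q11; q7-0>q11; q7-1>q12; q8-0>q12; q8-1>q13; q9-0>q13; q9-1>q10; q10-0>q14; q10-1>q15; q11-0>q15; q11-1>q16; q12-0>q16; q12-1>q17; q13-0>q17; q13-1>q14; q14-0>q18; q14-1>q19; q15-0>q19; q15-1>q20; q16-0>q20; q16-1>q21; q17-0>q21; q17-1>q18; q18-0>q18; q18-1>q19; q19-0>q19; q19-1>q20; q20-0>q20; q20-1>q21; q21-0>q21; q21-1>q18

Build one automaton per condition and run them in lockstep. The first has 4 states tracking the count of `1`s modulo 4; the second has 7 states tracking the input length, saturating at 6. A product state is a pair (one from each), accepting exactly when both do.
22 states suffice.
          0    1  
>  q0     q1   q2 
   q1     q3   q4 
   q2     q4   q5 
   q3     q6   q7 
   q4     q7   q8 
   q5     q8   q9 
   q6    q10  q11 
   q7    q11  q12 
   q8    q12  q13 
   q9    q13  q10 
   q10   q14  q15 
   q11   q15  q16 
   q12   q16  q17 
   q13   q17  q14 
 * q14   q18  q19 
   q15   q19  q20 
   q16   q20  q21 
   q17   q21  q18 
   q18   q18  q19 
   q19   q19  q20 
   q20   q20  q21 
   q21   q21  q18 
(> = start, * = accepting)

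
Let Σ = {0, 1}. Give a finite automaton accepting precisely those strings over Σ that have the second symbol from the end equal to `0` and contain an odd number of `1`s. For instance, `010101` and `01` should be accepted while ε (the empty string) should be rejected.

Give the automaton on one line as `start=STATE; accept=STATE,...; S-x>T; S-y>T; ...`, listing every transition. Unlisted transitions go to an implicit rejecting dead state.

Build one automaton per condition and run them in lockstep. One (7 states) tracks the last 2 symbols read; the other (2 states) tracks the count of `1`s modulo 2. Each combined state is a pair, one component from each; accept when both components accept. Equivalent product states are then merged.
6 states suffice.
        0   1  
>  q0   q1  q2 
   q1   q1  q3 
   q2   q4  q0 
 * q3   q4  q0 
   q4   q5  q0 
 * q5   q5  q0 
(> = start, * = accepting)

start=q0; accept=q3,q5; q0-0>q1; q0-1>q2; q1-0>q1; q1-1>q3; q2-0>q4; q2-1>q0; q3-0>q4; q3-1>q0; q4-0>q5; q4-1>q0; q5-0>q5; q5-1>q0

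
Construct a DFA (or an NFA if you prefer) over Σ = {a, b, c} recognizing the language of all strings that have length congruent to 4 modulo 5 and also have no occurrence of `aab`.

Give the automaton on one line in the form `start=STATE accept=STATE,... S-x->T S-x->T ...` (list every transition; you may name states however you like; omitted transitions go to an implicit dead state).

start=S0 accept=S10,S11,S12 S0-a->S1 S0-b->S2 S0-c->S2 S1-a->S3 S1-b->S4 S1-c->S4 S2-a->S5 S2-b->S4 S2-c->S4 S3-a->S6 S3-b->S7 S3-c->S8 S4-a->S9 S4-b->S8 S4-c->S8 S5-a->S6 S5-b->S8 S5-c->S8 S6-a->S10 S6-b->S7 S6-c->S11 S7-a->S7 S7-b->S7 S7-c->S7 S8-a->S12 S8-b->S11 S8-c->S11 S9-a->S10 S9-b->S11 S9-c->S11 S10-a->S13 S10-b->S7 S10-c->S0 S11-a->S14 S11-b->S0 S11-c->S0 S12-a->S13 S12-b->S0 S12-c->S0 S13-a->S15 S13-b->S7 S13-c->S2 S14-a->S15 S14-b->S2 S14-c->S2 S15-a->S3 S15-b->S7 S15-c->S4

Handle the two conditions separately and then intersect. The first has 5 states tracking the input length modulo 5; the second has 4 states tracking partial matches of the forbidden pattern `aab`. A product state is a pair (one from each), accepting exactly when both do. Equivalent product states are then merged.
With 16 states:
          a    b    c  
>  S0     S1   S2   S2 
   S1     S3   S4   S4 
   S2     S5   S4   S4 
   S3     S6   S7   S8 
   S4     S9   S8   S8 
   S5     S6   S8   S8 
   S6    S10   S7  S11 
   S7     S7   S7   S7 
   S8    S12  S11  S11 
   S9    S10  S11  S11 
 * S10   S13   S7   S0 
 * S11   S14   S0   S0 
 * S12   S13   S0   S0 
   S13   S15   S7   S2 
   S14   S15   S2   S2 
   S15    S3   S7   S4 
(> = start, * = accepting)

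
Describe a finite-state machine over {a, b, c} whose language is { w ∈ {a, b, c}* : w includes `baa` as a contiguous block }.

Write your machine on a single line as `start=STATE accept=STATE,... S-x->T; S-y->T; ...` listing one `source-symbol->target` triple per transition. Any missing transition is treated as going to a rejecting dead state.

start=s0; accept=s3; s0-a->s0; s0-b->s1; s0-c->s0; s1-a->s2; s1-b->s1; s1-c->s0; s2-a->s3; s2-b->s1; s2-c->s0; s3-a->s3; s3-b->s3; s3-c->s3

Track how much of `baa` has been matched so far: state s0 is no progress, s3 is the absorbing accept state reached once `baa` has occurred. Intermediate states record partial matches; on a mismatch, fall back to the longest reusable overlap.
4 states suffice.
        a   b   c  
>  s0   s0  s1  s0 
   s1   s2  s1  s0 
   s2   s3  s1  s0 
 * s3   s3  s3  s3 
(> = start, * = accepting)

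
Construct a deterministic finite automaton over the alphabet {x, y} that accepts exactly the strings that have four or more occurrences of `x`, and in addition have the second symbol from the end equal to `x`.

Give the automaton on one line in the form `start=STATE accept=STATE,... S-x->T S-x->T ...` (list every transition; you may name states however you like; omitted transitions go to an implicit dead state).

Handle the two conditions separately and then intersect. The first has 6 states tracking the count of `x`s, saturating at 5; the second has 7 states tracking the last 2 symbols read. A product state is a pair (one from each), accepting exactly when both do.
A 23-state machine:
       x  y 
>  A   B  C 
   B   D  E 
   C   F  G 
   D   H  I 
   E   J  K 
   F   D  E 
   G   F  G 
   H   L  M 
   I   N  O 
   J   H  I 
   K   J  K 
 * L   P  Q 
   M   R  S 
   N   L  M 
   O   N  O 
 * P   P  T 
 * Q   U  V 
   R   P  Q 
   S   R  S 
 * T   U  W 
   U   P  T 
   V   U  V 
   W   U  W 
(> = start, * = accepting)

start=A accept=L,P,Q,T A-x->B A-y->C B-x->D B-y->E C-x->F C-y->G D-x->H D-y->I E-x->J E-y->K F-x->D F-y->E G-x->F G-y->G H-x->L H-y->M I-x->N I-y->O J-x->H J-y->I K-x->J K-y->K L-x->P L-y->Q M-x->R M-y->S N-x->L N-y->M O-x->N O-y->O P-x->P P-y->T Q-x->U Q-y->V R-x->P R-y->Q S-x->R S-y->S T-x->U T-y->W U-x->P U-y->T V-x->U V-y->V W-x->U W-y->W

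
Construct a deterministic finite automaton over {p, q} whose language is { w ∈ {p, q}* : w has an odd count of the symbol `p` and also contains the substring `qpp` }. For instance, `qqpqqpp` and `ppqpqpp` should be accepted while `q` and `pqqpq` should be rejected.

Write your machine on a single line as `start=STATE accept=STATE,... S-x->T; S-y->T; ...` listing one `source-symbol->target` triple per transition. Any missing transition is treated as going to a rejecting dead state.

start=S0; accept=S7; S0-p->S1; S0-q->S2; S1-p->S0; S1-q->S3; S2-p->S4; S2-q->S2; S3-p->S5; S3-q->S3; S4-p->S6; S4-q->S3; S5-p->S7; S5-q->S2; S6-p->S7; S6-q->S6; S7-p->S6; S7-q->S7

Handle the two conditions separately and then intersect. One (2 states) tracks the count of `p`s modulo 2; the other (4 states) tracks whether and how much of `qpp` has been seen. Each combined state is a pair, one component from each; accept when both components accept.
An 8-state machine:
        p   q  
>  S0   S1  S2 
   S1   S0  S3 
   S2   S4  S2 
   S3   S5  S3 
   S4   S6  S3 
   S5   S7  S2 
   S6   S7  S6 
 * S7   S6  S7 
(> = start, * = accepting)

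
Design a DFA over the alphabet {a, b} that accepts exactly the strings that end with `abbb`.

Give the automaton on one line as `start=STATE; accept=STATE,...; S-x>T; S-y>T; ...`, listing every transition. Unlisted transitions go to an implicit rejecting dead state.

Remember how much of `abbb` the current input suffix matches. State q0 means no match yet; q1 means the last symbol is `a`; q2 means the last 2 symbols are `ab`; q3 means the last 3 symbols are `abb`; q4 means the last 4 symbols are `abbb`. Only q4 accepts. On a mismatch, fall back to the longest proper suffix that is still a prefix of `abbb`.
        a   b  
>  q0   q1  q0 
   q1   q1  q2 
   q2   q1  q3 
   q3   q1  q4 
 * q4   q1  q0 
(> = start, * = accepting)

start=q0; accept=q4; q0-a>q1; q0-b>q0; q1-a>q1; q1-b>q2; q2-a>q1; q2-b>q3; q3-a>q1; q3-b>q4; q4-a>q1; q4-b>q0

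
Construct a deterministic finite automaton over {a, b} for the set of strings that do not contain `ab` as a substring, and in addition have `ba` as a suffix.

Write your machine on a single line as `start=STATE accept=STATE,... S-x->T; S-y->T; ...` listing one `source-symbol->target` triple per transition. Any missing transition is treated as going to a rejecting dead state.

start=s0; accept=s4; s0-a->s1; s0-b->s2; s1-a->s1; s1-b->s3; s2-a->s4; s2-b->s2; s3-a->s5; s3-b->s3; s4-a->s1; s4-b->s3; s5-a->s6; s5-b->s3; s6-a->s6; s6-b->s3

Run two small machines in parallel and take their product. The first has 3 states tracking partial matches of the forbidden pattern `ab`; the second has 3 states tracking how much of the suffix `ba` has currently been matched. A product state is a pair (one from each), accepting exactly when both do.
A 7-state machine:
        a   b  
>  s0   s1  s2 
   s1   s1  s3 
   s2   s4  s2 
   s3   s5  s3 
 * s4   s1  s3 
   s5   s6  s3 
   s6   s6  s3 
(> = start, * = accepting)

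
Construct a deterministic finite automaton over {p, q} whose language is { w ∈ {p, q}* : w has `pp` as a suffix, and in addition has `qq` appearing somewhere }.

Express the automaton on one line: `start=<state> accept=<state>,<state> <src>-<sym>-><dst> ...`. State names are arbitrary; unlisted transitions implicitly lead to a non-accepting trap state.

Run two small machines in parallel and take their product. The first has 3 states tracking how much of the suffix `pp` has currently been matched; the second has 3 states tracking whether and how much of `qq` has been seen. A product state is a pair (one from each), accepting exactly when both do.
With 7 states:
        p   q  
>  S0   S1  S2 
   S1   S3  S2 
   S2   S1  S4 
   S3   S3  S2 
   S4   S5  S4 
   S5   S6  S4 
 * S6   S6  S4 
(> = start, * = accepting)

start=S0 accept=S6 S0-p->S1 S0-q->S2 S1-p->S3 S1-q->S2 S2-p->S1 S2-q->S4 S3-p->S3 S3-q->S2 S4-p->S5 S4-q->S4 S5-p->S6 S5-q->S4 S6-p->S6 S6-q->S4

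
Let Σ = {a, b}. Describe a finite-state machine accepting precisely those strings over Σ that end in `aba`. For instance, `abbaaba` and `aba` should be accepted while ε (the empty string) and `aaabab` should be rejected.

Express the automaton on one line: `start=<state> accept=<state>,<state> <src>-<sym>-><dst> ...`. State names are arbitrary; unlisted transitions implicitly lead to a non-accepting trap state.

Let each state record the length of the longest suffix of the input read so far that is also a prefix of `aba`. s1 means the last symbol is `a`; s2 means the last 2 symbols are `ab`; s3 means the last 3 symbols are `aba`. Accept only at s3, where the string currently ends in `aba`.
4 states suffice.
        a   b  
>  s0   s1  s0 
   s1   s1  s2 
   s2   s3  s0 
 * s3   s1  s2 
(> = start, * = accepting)

start=s0 accept=s3 s0-a->s1 s0-b->s0 s1-a->s1 s1-b->s2 s2-a->s3 s2-b->s0 s3-a->s1 s3-b->s2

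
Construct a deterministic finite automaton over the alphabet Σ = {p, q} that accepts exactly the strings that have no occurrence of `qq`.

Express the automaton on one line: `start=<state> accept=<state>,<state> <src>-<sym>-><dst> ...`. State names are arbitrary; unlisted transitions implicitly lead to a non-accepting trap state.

start=s0 accept=s0,s1 s0-p->s0 s0-q->s1 s1-p->s0 s1-q->s2 s2-p->s2 s2-q->s2

This is the complement of 'contains `qq`'. Use the same substring-matching states — s0 through s2 holding how much of `qq` has just been matched — but flip the accepting set: everything except the trap s2 accepts.
        p   q  
>* s0   s0  s1 
 * s1   s0  s2 
   s2   s2  s2 
(> = start, * = accepting)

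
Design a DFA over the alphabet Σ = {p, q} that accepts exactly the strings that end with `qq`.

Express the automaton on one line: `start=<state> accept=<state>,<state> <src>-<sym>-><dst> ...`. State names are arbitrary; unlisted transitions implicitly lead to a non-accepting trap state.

start=S0 accept=S2 S0-p->S0 S0-q->S1 S1-p->S0 S1-q->S2 S2-p->S0 S2-q->S2

Remember how much of `qq` the current input suffix matches. State S0 means no match yet; S1 means the last symbol is `q`; S2 means the last 2 symbols are `qq`. Only S2 accepts. On a mismatch, fall back to the longest proper suffix that is still a prefix of `qq`.
With 3 states:
        p   q  
>  S0   S0  S1 
   S1   S0  S2 
 * S2   S0  S2 
(> = start, * = accepting)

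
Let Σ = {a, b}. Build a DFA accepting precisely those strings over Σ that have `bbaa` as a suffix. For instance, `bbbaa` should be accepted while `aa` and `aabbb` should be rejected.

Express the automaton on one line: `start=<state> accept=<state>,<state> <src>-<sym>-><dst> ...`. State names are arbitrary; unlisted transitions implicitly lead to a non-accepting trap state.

start=q0 accept=q4 q0-a->q0 q0-b->q1 q1-a->q0 q1-b->q2 q2-a->q3 q2-b->q2 q3-a->q4 q3-b->q1 q4-a->q0 q4-b->q1

Remember how much of `bbaa` the current input suffix matches. State q0 means no match yet; q1 means the last symbol is `b`; q2 means the last 2 symbols are `bb`; q3 means the last 3 symbols are `bba`; q4 means the last 4 symbols are `bbaa`. Only q4 accepts. On a mismatch, fall back to the longest proper suffix that is still a prefix of `bbaa`.
        a   b  
>  q0   q0  q1 
   q1   q0  q2 
   q2   q3  q2 
   q3   q4  q1 
 * q4   q0  q1 
(> = start, * = accepting)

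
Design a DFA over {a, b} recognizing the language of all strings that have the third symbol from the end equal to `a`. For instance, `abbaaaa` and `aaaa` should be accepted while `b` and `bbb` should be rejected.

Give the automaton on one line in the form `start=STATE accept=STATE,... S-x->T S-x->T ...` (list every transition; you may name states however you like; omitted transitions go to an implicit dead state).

start=S0 accept=S7,S8,S9,S10 S0-a->S1 S0-b->S2 S1-a->S3 S1-b->S4 S2-a->S5 S2-b->S6 S3-a->S7 S3-b->S8 S4-a->S9 S4-b->S10 S5-a->S11 S5-b->S12 S6-a->S13 S6-b->S14 S7-a->S7 S7-b->S8 S8-a->S9 S8-b->S10 S9-a->S11 S9-b->S12 S10-a->S13 S10-b->S14 S11-a->S7 S11-b->S8 S12-a->S9 S12-b->S10 S13-a->S11 S13-b->S12 S14-a->S13 S14-b->S14

A DFA must remember the last 3 symbols (since which symbol is third-to-last isn't known until the input ends). Use one state per possible window of the last ≤3 symbols; accept from those whose window starts with `a`.
A 15-state machine:
          a    b  
>  S0     S1   S2 
   S1     S3   S4 
   S2     S5   S6 
   S3     S7   S8 
   S4     S9  S10 
   S5    S11  S12 
   S6    S13  S14 
 * S7     S7   S8 
 * S8     S9  S10 
 * S9    S11  S12 
 * S10   S13  S14 
   S11    S7   S8 
   S12    S9  S10 
   S13   S11  S12 
   S14   S13  S14 
(> = start, * = accepting)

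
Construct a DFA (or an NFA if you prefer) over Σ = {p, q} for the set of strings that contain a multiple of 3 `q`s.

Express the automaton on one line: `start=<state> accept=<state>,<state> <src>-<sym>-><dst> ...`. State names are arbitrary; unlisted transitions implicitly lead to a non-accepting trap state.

start=S0 accept=S0 S0-p->S0 S0-q->S1 S1-p->S1 S1-q->S2 S2-p->S2 S2-q->S0

Keep the running count of `q`s modulo 3: each `q` advances along the cycle S0 → S1 → S2 → S0 while other symbols loop. Accept at S0.
        p   q  
>* S0   S0  S1 
   S1   S1  S2 
   S2   S2  S0 
(> = start, * = accepting)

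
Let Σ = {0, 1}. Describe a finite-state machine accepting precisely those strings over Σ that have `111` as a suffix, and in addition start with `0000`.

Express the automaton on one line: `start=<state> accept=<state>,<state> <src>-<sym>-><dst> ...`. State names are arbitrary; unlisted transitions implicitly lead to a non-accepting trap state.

Build one automaton per condition and run them in lockstep. One (4 states) tracks how much of the suffix `111` has currently been matched; the other (6 states) tracks whether the input so far still matches the prefix `0000`. Each combined state is a pair, one component from each; accept when both components accept. Minimizing collapses redundant product states.
With 9 states:
       0  1 
>  A   B  C 
   B   D  C 
   C   C  C 
   D   E  C 
   E   F  C 
   F   F  G 
   G   F  H 
   H   F  I 
 * I   F  I 
(> = start, * = accepting)

start=A accept=I A-0->B A-1->C B-0->D B-1->C C-0->C C-1->C D-0->E D-1->C E-0->F E-1->C F-0->F F-1->G G-0->F G-1->H H-0->F H-1->I I-0->F I-1->I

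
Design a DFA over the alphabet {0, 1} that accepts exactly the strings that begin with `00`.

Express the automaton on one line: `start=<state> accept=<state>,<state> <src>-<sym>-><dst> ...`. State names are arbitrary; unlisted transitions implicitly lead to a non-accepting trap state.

Walk along `00` while the input agrees: from q0 take `0` to q1, and so on. Any deviation drops to the rejecting sink q3. Once q2 is reached the prefix is confirmed and every continuation is accepted.
A 4-state machine:
        0   1  
>  q0   q1  q3 
   q1   q2  q3 
 * q2   q2  q2 
   q3   q3  q3 
(> = start, * = accepting)

start=q0 accept=q2 q0-0->q1 q0-1->q3 q1-0->q2 q1-1->q3 q2-0->q2 q2-1->q2 q3-0->q3 q3-1->q3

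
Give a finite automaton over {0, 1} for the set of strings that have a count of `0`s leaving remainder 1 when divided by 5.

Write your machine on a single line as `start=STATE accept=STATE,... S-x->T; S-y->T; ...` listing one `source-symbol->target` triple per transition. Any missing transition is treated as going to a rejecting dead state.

The only thing that matters is how many `0`s have appeared, reduced mod 5. Use one state per residue: q0 for 0, …, q4 for 4. Reading `0` moves to the next residue; anything else stays put. q1 is accepting.
        0   1  
>  q0   q1  q0 
 * q1   q2  q1 
   q2   q3  q2 
   q3   q4  q3 
   q4   q0  q4 
(> = start, * = accepting)

start=q0; accept=q1; q0-0->q1; q0-1->q0; q1-0->q2; q1-1->q1; q2-0->q3; q2-1->q2; q3-0->q4; q3-1->q3; q4-0->q0; q4-1->q4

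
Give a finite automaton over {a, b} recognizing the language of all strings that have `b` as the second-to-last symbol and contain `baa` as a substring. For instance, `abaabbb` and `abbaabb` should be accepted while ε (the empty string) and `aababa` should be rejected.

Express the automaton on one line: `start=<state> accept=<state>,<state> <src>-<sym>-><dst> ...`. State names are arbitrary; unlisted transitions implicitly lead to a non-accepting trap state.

Build one automaton per condition and run them in lockstep. The first has 7 states tracking the last 2 symbols read; the second has 4 states tracking whether and how much of `baa` has been seen. A product state is a pair (one from each), accepting exactly when both do. Equivalent product states are then merged.
A 7-state machine:
        a   b  
>  s0   s0  s1 
   s1   s2  s1 
   s2   s3  s1 
   s3   s3  s4 
   s4   s5  s6 
 * s5   s3  s4 
 * s6   s5  s6 
(> = start, * = accepting)

start=s0 accept=s5,s6 s0-a->s0 s0-b->s1 s1-a->s2 s1-b->s1 s2-a->s3 s2-b->s1 s3-a->s3 s3-b->s4 s4-a->s5 s4-b->s6 s5-a->s3 s5-b->s4 s6-a->s5 s6-b->s6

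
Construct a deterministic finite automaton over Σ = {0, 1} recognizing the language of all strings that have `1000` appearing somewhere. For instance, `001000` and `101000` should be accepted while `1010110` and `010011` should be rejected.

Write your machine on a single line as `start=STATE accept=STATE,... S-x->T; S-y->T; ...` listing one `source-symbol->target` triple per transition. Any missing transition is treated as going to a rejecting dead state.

start=q0; accept=q4; q0-0->q0; q0-1->q1; q1-0->q2; q1-1->q1; q2-0->q3; q2-1->q1; q3-0->q4; q3-1->q1; q4-0->q4; q4-1->q4

States q0..q3 record the length of the longest prefix of `1000` that matches the current input suffix. Reaching q4 means `1000` has been seen, and we stay there forever. Accept from q4.
A 5-state machine:
        0   1  
>  q0   q0  q1 
   q1   q2  q1 
   q2   q3  q1 
   q3   q4  q1 
 * q4   q4  q4 
(> = start, * = accepting)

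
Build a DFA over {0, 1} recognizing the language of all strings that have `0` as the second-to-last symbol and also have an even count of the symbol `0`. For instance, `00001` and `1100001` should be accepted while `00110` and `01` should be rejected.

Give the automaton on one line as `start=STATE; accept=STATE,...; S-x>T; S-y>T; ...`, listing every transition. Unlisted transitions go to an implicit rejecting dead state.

Run two small machines in parallel and take their product. One (7 states) tracks the last 2 symbols read; the other (2 states) tracks the count of `0`s modulo 2. Each combined state is a pair, one component from each; accept when both components accept.
With 11 states:
          0    1  
>  q0     q1   q2 
   q1     q3   q4 
   q2     q5   q6 
 * q3     q7   q8 
   q4     q9  q10 
   q5     q3   q4 
   q6     q5   q6 
   q7     q3   q4 
 * q8     q5   q6 
   q9     q7   q8 
   q10    q9  q10 
(> = start, * = accepting)

start=q0; accept=q3,q8; q0-0>q1; q0-1>q2; q1-0>q3; q1-1>q4; q2-0>q5; q2-1>q6; q3-0>q7; q3-1>q8; q4-0>q9; q4-1>q10; q5-0>q3; q5-1>q4; q6-0>q5; q6-1>q6; q7-0>q3; q7-1>q4; q8-0>q5; q8-1>q6; q9-0>q7; q9-1>q8; q10-0>q9; q10-1>q10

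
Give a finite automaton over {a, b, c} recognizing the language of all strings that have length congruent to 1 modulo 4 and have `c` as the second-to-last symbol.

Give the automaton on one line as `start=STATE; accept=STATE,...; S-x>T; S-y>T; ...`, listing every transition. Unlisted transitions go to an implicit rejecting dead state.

Build one automaton per condition and run them in lockstep. The first has 4 states tracking the input length modulo 4; the second has 13 states tracking the last 2 symbols read. A product state is a pair (one from each), accepting exactly when both do. Minimizing collapses redundant product states.
With 6 states:
        a   b   c  
>  S0   S1  S1  S1 
   S1   S2  S2  S2 
   S2   S3  S3  S3 
   S3   S0  S0  S4 
   S4   S5  S5  S5 
 * S5   S2  S2  S2 
(> = start, * = accepting)

start=S0; accept=S5; S0-a>S1; S0-b>S1; S0-c>S1; S1-a>S2; S1-b>S2; S1-c>S2; S2-a>S3; S2-b>S3; S2-c>S3; S3-a>S0; S3-b>S0; S3-c>S4; S4-a>S5; S4-b>S5; S4-c>S5; S5-a>S2; S5-b>S2; S5-c>S2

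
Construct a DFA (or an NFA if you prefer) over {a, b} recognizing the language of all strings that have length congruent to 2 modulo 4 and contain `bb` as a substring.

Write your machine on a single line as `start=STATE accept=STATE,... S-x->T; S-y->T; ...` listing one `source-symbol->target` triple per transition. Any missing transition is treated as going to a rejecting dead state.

Run two small machines in parallel and take their product. The first has 4 states tracking the input length modulo 4; the second has 3 states tracking whether and how much of `bb` has been seen. A product state is a pair (one from each), accepting exactly when both do.
A 12-state machine:
          a    b  
>  S0     S1   S2 
   S1     S3   S4 
   S2     S3   S5 
   S3     S6   S7 
   S4     S6   S8 
 * S5     S8   S8 
   S6     S0   S9 
   S7     S0  S10 
   S8    S10  S10 
   S9     S1  S11 
   S10   S11  S11 
   S11    S5   S5 
(> = start, * = accepting)

start=S0; accept=S5; S0-a->S1; S0-b->S2; S1-a->S3; S1-b->S4; S2-a->S3; S2-b->S5; S3-a->S6; S3-b->S7; S4-a->S6; S4-b->S8; S5-a->S8; S5-b->S8; S6-a->S0; S6-b->S9; S7-a->S0; S7-b->S10; S8-a->S10; S8-b->S10; S9-a->S1; S9-b->S11; S10-a->S11; S10-b->S11; S11-a->S5; S11-b->S5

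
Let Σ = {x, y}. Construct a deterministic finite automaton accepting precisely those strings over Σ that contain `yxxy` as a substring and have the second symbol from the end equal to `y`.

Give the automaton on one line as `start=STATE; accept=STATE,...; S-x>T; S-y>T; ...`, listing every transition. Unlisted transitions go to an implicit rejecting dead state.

start=S0; accept=S5,S6; S0-x>S0; S0-y>S1; S1-x>S2; S1-y>S1; S2-x>S3; S2-y>S1; S3-x>S0; S3-y>S4; S4-x>S5; S4-y>S6; S5-x>S7; S5-y>S4; S6-x>S5; S6-y>S6; S7-x>S7; S7-y>S4

Build one automaton per condition and run them in lockstep. The first has 5 states tracking whether and how much of `yxxy` has been seen; the second has 7 states tracking the last 2 symbols read. A product state is a pair (one from each), accepting exactly when both do. Minimizing collapses redundant product states.
        x   y  
>  S0   S0  S1 
   S1   S2  S1 
   S2   S3  S1 
   S3   S0  S4 
   S4   S5  S6 
 * S5   S7  S4 
 * S6   S5  S6 
   S7   S7  S4 
(> = start, * = accepting)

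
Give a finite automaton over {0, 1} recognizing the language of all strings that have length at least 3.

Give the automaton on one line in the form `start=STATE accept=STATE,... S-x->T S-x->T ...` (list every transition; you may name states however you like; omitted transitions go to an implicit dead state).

start=q0 accept=q3,q4 q0-0->q1 q0-1->q1 q1-0->q2 q1-1->q2 q2-0->q3 q2-1->q3 q3-0->q4 q3-1->q4 q4-0->q4 q4-1->q4

We only need to distinguish lengths 0, 1, …, 3, and '>3'. Chain q0 → q1 → q2 → q3 → q4 on every symbol, with q4 looping. Accepting states: {q3, q4}.
        0   1  
>  q0   q1  q1 
   q1   q2  q2 
   q2   q3  q3 
 * q3   q4  q4 
 * q4   q4  q4 
(> = start, * = accepting)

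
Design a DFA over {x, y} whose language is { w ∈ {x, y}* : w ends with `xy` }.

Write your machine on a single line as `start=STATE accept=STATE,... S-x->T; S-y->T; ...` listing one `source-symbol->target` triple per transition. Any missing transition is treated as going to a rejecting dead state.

start=A; accept=C; A-x->B; A-y->A; B-x->B; B-y->C; C-x->B; C-y->A

Remember how much of `xy` the current input suffix matches. State A means no match yet; B means the last symbol is `x`; C means the last 2 symbols are `xy`. Only C accepts. On a mismatch, fall back to the longest proper suffix that is still a prefix of `xy`.
With 3 states:
       x  y 
>  A   B  A 
   B   B  C 
 * C   B  A 
(> = start, * = accepting)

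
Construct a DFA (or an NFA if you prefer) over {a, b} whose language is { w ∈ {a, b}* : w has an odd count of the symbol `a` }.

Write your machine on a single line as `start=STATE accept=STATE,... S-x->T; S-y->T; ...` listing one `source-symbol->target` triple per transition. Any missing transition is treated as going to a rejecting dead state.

Keep the running count of `a`s modulo 2: each `a` advances along the cycle q0 → q1 → q0 while other symbols loop. Accept at q1.
2 states suffice.
        a   b  
>  q0   q1  q0 
 * q1   q0  q1 
(> = start, * = accepting)

start=q0; accept=q1; q0-a->q1; q0-b->q0; q1-a->q0; q1-b->q1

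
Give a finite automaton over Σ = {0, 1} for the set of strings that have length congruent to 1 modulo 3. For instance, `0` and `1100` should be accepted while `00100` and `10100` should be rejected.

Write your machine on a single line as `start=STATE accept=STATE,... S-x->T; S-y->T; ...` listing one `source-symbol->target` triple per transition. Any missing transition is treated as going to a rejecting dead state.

start=q0; accept=q1; q0-0->q1; q0-1->q1; q1-0->q2; q1-1->q2; q2-0->q0; q2-1->q0

Only the length mod 3 matters, so use a 3-cycle: from any state, every input symbol moves to the next state, wrapping q2 back to q0. Mark q1 accepting.
        0   1  
>  q0   q1  q1 
 * q1   q2  q2 
   q2   q0  q0 
(> = start, * = accepting)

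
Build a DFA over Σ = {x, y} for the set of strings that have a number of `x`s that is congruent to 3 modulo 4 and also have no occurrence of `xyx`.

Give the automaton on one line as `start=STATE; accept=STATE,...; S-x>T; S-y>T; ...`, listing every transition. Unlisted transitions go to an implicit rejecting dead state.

start=q0; accept=q4,q9,q12; q0-x>q1; q0-y>q0; q1-x>q2; q1-y>q3; q2-x>q4; q2-y>q5; q3-x>q6; q3-y>q7; q4-x>q8; q4-y>q9; q5-x>q6; q5-y>q10; q6-x>q6; q6-y>q6; q7-x>q2; q7-y>q7; q8-x>q1; q8-y>q11; q9-x>q6; q9-y>q12; q10-x>q4; q10-y>q10; q11-x>q6; q11-y>q0; q12-x>q8; q12-y>q12

Handle the two conditions separately and then intersect. The first has 4 states tracking the count of `x`s modulo 4; the second has 4 states tracking partial matches of the forbidden pattern `xyx`. A product state is a pair (one from each), accepting exactly when both do. Equivalent product states are then merged.
13 states suffice.
          x    y  
>  q0     q1   q0 
   q1     q2   q3 
   q2     q4   q5 
   q3     q6   q7 
 * q4     q8   q9 
   q5     q6  q10 
   q6     q6   q6 
   q7     q2   q7 
   q8     q1  q11 
 * q9     q6  q12 
   q10    q4  q10 
   q11    q6   q0 
 * q12    q8  q12 
(> = start, * = accepting)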